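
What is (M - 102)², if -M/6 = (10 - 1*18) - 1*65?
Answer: 112896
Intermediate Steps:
M = 438 (M = -6*((10 - 1*18) - 1*65) = -6*((10 - 18) - 65) = -6*(-8 - 65) = -6*(-73) = 438)
(M - 102)² = (438 - 102)² = 336² = 112896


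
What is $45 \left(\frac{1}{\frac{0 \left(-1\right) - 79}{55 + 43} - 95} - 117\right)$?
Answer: $- \frac{49437495}{9389} \approx -5265.5$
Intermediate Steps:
$45 \left(\frac{1}{\frac{0 \left(-1\right) - 79}{55 + 43} - 95} - 117\right) = 45 \left(\frac{1}{\frac{0 - 79}{98} - 95} - 117\right) = 45 \left(\frac{1}{\left(-79\right) \frac{1}{98} - 95} - 117\right) = 45 \left(\frac{1}{- \frac{79}{98} - 95} - 117\right) = 45 \left(\frac{1}{- \frac{9389}{98}} - 117\right) = 45 \left(- \frac{98}{9389} - 117\right) = 45 \left(- \frac{1098611}{9389}\right) = - \frac{49437495}{9389}$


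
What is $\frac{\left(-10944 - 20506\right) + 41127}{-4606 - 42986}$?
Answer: $- \frac{9677}{47592} \approx -0.20333$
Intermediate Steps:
$\frac{\left(-10944 - 20506\right) + 41127}{-4606 - 42986} = \frac{-31450 + 41127}{-47592} = 9677 \left(- \frac{1}{47592}\right) = - \frac{9677}{47592}$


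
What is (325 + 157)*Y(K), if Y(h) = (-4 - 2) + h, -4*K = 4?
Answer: -3374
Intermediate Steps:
K = -1 (K = -¼*4 = -1)
Y(h) = -6 + h
(325 + 157)*Y(K) = (325 + 157)*(-6 - 1) = 482*(-7) = -3374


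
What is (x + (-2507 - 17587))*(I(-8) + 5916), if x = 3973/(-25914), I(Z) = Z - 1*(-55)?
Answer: -3105052698107/25914 ≈ -1.1982e+8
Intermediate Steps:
I(Z) = 55 + Z (I(Z) = Z + 55 = 55 + Z)
x = -3973/25914 (x = 3973*(-1/25914) = -3973/25914 ≈ -0.15331)
(x + (-2507 - 17587))*(I(-8) + 5916) = (-3973/25914 + (-2507 - 17587))*((55 - 8) + 5916) = (-3973/25914 - 20094)*(47 + 5916) = -520719889/25914*5963 = -3105052698107/25914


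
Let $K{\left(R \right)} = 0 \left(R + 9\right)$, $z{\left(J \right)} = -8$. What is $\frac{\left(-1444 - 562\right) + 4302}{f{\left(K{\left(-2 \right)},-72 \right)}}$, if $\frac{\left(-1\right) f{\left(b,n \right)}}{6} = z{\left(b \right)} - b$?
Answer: $\frac{287}{6} \approx 47.833$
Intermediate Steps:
$K{\left(R \right)} = 0$ ($K{\left(R \right)} = 0 \left(9 + R\right) = 0$)
$f{\left(b,n \right)} = 48 + 6 b$ ($f{\left(b,n \right)} = - 6 \left(-8 - b\right) = 48 + 6 b$)
$\frac{\left(-1444 - 562\right) + 4302}{f{\left(K{\left(-2 \right)},-72 \right)}} = \frac{\left(-1444 - 562\right) + 4302}{48 + 6 \cdot 0} = \frac{\left(-1444 - 562\right) + 4302}{48 + 0} = \frac{-2006 + 4302}{48} = 2296 \cdot \frac{1}{48} = \frac{287}{6}$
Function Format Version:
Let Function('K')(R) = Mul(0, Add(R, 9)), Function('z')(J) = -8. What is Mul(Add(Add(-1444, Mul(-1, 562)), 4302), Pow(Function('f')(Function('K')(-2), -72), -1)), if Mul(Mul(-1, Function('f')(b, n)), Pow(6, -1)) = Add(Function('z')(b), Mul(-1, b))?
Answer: Rational(287, 6) ≈ 47.833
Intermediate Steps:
Function('K')(R) = 0 (Function('K')(R) = Mul(0, Add(9, R)) = 0)
Function('f')(b, n) = Add(48, Mul(6, b)) (Function('f')(b, n) = Mul(-6, Add(-8, Mul(-1, b))) = Add(48, Mul(6, b)))
Mul(Add(Add(-1444, Mul(-1, 562)), 4302), Pow(Function('f')(Function('K')(-2), -72), -1)) = Mul(Add(Add(-1444, Mul(-1, 562)), 4302), Pow(Add(48, Mul(6, 0)), -1)) = Mul(Add(Add(-1444, -562), 4302), Pow(Add(48, 0), -1)) = Mul(Add(-2006, 4302), Pow(48, -1)) = Mul(2296, Rational(1, 48)) = Rational(287, 6)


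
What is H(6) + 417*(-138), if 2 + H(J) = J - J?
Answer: -57548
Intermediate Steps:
H(J) = -2 (H(J) = -2 + (J - J) = -2 + 0 = -2)
H(6) + 417*(-138) = -2 + 417*(-138) = -2 - 57546 = -57548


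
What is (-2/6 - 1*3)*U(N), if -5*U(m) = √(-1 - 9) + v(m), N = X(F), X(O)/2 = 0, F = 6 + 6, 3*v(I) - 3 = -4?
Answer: -2/9 + 2*I*√10/3 ≈ -0.22222 + 2.1082*I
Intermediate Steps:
v(I) = -⅓ (v(I) = 1 + (⅓)*(-4) = 1 - 4/3 = -⅓)
F = 12
X(O) = 0 (X(O) = 2*0 = 0)
N = 0
U(m) = 1/15 - I*√10/5 (U(m) = -(√(-1 - 9) - ⅓)/5 = -(√(-10) - ⅓)/5 = -(I*√10 - ⅓)/5 = -(-⅓ + I*√10)/5 = 1/15 - I*√10/5)
(-2/6 - 1*3)*U(N) = (-2/6 - 1*3)*(1/15 - I*√10/5) = (-2*⅙ - 3)*(1/15 - I*√10/5) = (-⅓ - 3)*(1/15 - I*√10/5) = -10*(1/15 - I*√10/5)/3 = -2/9 + 2*I*√10/3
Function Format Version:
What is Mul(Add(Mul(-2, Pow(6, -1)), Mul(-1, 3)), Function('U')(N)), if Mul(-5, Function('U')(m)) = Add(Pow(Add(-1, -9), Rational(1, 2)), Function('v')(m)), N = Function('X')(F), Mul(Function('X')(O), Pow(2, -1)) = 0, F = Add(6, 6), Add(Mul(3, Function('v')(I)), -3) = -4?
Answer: Add(Rational(-2, 9), Mul(Rational(2, 3), I, Pow(10, Rational(1, 2)))) ≈ Add(-0.22222, Mul(2.1082, I))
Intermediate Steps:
Function('v')(I) = Rational(-1, 3) (Function('v')(I) = Add(1, Mul(Rational(1, 3), -4)) = Add(1, Rational(-4, 3)) = Rational(-1, 3))
F = 12
Function('X')(O) = 0 (Function('X')(O) = Mul(2, 0) = 0)
N = 0
Function('U')(m) = Add(Rational(1, 15), Mul(Rational(-1, 5), I, Pow(10, Rational(1, 2)))) (Function('U')(m) = Mul(Rational(-1, 5), Add(Pow(Add(-1, -9), Rational(1, 2)), Rational(-1, 3))) = Mul(Rational(-1, 5), Add(Pow(-10, Rational(1, 2)), Rational(-1, 3))) = Mul(Rational(-1, 5), Add(Mul(I, Pow(10, Rational(1, 2))), Rational(-1, 3))) = Mul(Rational(-1, 5), Add(Rational(-1, 3), Mul(I, Pow(10, Rational(1, 2))))) = Add(Rational(1, 15), Mul(Rational(-1, 5), I, Pow(10, Rational(1, 2)))))
Mul(Add(Mul(-2, Pow(6, -1)), Mul(-1, 3)), Function('U')(N)) = Mul(Add(Mul(-2, Pow(6, -1)), Mul(-1, 3)), Add(Rational(1, 15), Mul(Rational(-1, 5), I, Pow(10, Rational(1, 2))))) = Mul(Add(Mul(-2, Rational(1, 6)), -3), Add(Rational(1, 15), Mul(Rational(-1, 5), I, Pow(10, Rational(1, 2))))) = Mul(Add(Rational(-1, 3), -3), Add(Rational(1, 15), Mul(Rational(-1, 5), I, Pow(10, Rational(1, 2))))) = Mul(Rational(-10, 3), Add(Rational(1, 15), Mul(Rational(-1, 5), I, Pow(10, Rational(1, 2))))) = Add(Rational(-2, 9), Mul(Rational(2, 3), I, Pow(10, Rational(1, 2))))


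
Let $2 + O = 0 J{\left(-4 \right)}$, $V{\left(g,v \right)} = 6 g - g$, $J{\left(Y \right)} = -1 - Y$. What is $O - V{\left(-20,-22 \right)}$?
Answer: $98$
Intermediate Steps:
$V{\left(g,v \right)} = 5 g$
$O = -2$ ($O = -2 + 0 \left(-1 - -4\right) = -2 + 0 \left(-1 + 4\right) = -2 + 0 \cdot 3 = -2 + 0 = -2$)
$O - V{\left(-20,-22 \right)} = -2 - 5 \left(-20\right) = -2 - -100 = -2 + 100 = 98$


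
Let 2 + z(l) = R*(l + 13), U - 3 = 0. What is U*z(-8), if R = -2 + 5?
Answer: 39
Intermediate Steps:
U = 3 (U = 3 + 0 = 3)
R = 3
z(l) = 37 + 3*l (z(l) = -2 + 3*(l + 13) = -2 + 3*(13 + l) = -2 + (39 + 3*l) = 37 + 3*l)
U*z(-8) = 3*(37 + 3*(-8)) = 3*(37 - 24) = 3*13 = 39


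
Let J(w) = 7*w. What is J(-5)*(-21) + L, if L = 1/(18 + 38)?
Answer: 41161/56 ≈ 735.02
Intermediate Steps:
L = 1/56 ≈ 0.017857
J(-5)*(-21) + L = (7*(-5))*(-21) + 1/56 = -35*(-21) + 1/56 = 735 + 1/56 = 41161/56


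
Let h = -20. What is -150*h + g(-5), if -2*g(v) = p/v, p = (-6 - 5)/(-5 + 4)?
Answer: 30011/10 ≈ 3001.1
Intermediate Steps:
p = 11 (p = -11/(-1) = -11*(-1) = 11)
g(v) = -11/(2*v)
-150*h + g(-5) = -150*(-20) - 11/2/(-5) = 3000 - 11/2*(-1/5) = 3000 + 11/10 = 30011/10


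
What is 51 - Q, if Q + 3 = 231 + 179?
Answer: -356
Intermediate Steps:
Q = 407 (Q = -3 + (231 + 179) = -3 + 410 = 407)
51 - Q = 51 - 1*407 = 51 - 407 = -356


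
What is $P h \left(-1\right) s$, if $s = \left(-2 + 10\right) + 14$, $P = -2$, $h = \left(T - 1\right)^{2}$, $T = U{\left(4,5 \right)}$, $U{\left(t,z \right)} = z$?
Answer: $704$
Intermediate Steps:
$T = 5$
$h = 16$ ($h = \left(5 - 1\right)^{2} = 4^{2} = 16$)
$s = 22$ ($s = 8 + 14 = 22$)
$P h \left(-1\right) s = - 2 \cdot 16 \left(-1\right) 22 = \left(-2\right) \left(-16\right) 22 = 32 \cdot 22 = 704$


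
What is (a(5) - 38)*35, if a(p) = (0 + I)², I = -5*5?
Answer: 20545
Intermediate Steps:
I = -25
a(p) = 625 (a(p) = (0 - 25)² = (-25)² = 625)
(a(5) - 38)*35 = (625 - 38)*35 = 587*35 = 20545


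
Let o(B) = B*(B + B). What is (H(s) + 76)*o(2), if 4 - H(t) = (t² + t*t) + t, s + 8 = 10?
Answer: 560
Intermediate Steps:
s = 2 (s = -8 + 10 = 2)
H(t) = 4 - t - 2*t² (H(t) = 4 - ((t² + t*t) + t) = 4 - ((t² + t²) + t) = 4 - (2*t² + t) = 4 - (t + 2*t²) = 4 + (-t - 2*t²) = 4 - t - 2*t²)
o(B) = 2*B² (o(B) = B*(2*B) = 2*B²)
(H(s) + 76)*o(2) = ((4 - 1*2 - 2*2²) + 76)*(2*2²) = ((4 - 2 - 2*4) + 76)*(2*4) = ((4 - 2 - 8) + 76)*8 = (-6 + 76)*8 = 70*8 = 560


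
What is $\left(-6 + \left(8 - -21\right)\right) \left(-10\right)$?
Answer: $-230$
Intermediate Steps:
$\left(-6 + \left(8 - -21\right)\right) \left(-10\right) = \left(-6 + \left(8 + 21\right)\right) \left(-10\right) = \left(-6 + 29\right) \left(-10\right) = 23 \left(-10\right) = -230$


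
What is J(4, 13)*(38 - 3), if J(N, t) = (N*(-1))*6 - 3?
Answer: -945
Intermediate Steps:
J(N, t) = -3 - 6*N (J(N, t) = -N*6 - 3 = -6*N - 3 = -3 - 6*N)
J(4, 13)*(38 - 3) = (-3 - 6*4)*(38 - 3) = (-3 - 24)*35 = -27*35 = -945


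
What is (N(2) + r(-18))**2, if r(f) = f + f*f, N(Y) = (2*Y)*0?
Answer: 93636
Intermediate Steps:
N(Y) = 0
r(f) = f + f**2
(N(2) + r(-18))**2 = (0 - 18*(1 - 18))**2 = (0 - 18*(-17))**2 = (0 + 306)**2 = 306**2 = 93636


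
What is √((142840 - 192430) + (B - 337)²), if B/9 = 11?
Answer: √7054 ≈ 83.988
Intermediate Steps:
B = 99 (B = 9*11 = 99)
√((142840 - 192430) + (B - 337)²) = √((142840 - 192430) + (99 - 337)²) = √(-49590 + (-238)²) = √(-49590 + 56644) = √7054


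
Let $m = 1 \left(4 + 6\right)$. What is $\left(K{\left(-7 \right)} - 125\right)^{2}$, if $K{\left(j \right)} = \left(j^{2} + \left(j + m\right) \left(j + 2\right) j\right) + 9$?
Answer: $1444$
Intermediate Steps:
$m = 10$ ($m = 1 \cdot 10 = 10$)
$K{\left(j \right)} = 9 + j^{2} + j \left(2 + j\right) \left(10 + j\right)$ ($K{\left(j \right)} = \left(j^{2} + \left(j + 10\right) \left(j + 2\right) j\right) + 9 = \left(j^{2} + \left(10 + j\right) \left(2 + j\right) j\right) + 9 = \left(j^{2} + \left(2 + j\right) \left(10 + j\right) j\right) + 9 = \left(j^{2} + j \left(2 + j\right) \left(10 + j\right)\right) + 9 = 9 + j^{2} + j \left(2 + j\right) \left(10 + j\right)$)
$\left(K{\left(-7 \right)} - 125\right)^{2} = \left(\left(9 + \left(-7\right)^{3} + 13 \left(-7\right)^{2} + 20 \left(-7\right)\right) - 125\right)^{2} = \left(\left(9 - 343 + 13 \cdot 49 - 140\right) - 125\right)^{2} = \left(\left(9 - 343 + 637 - 140\right) - 125\right)^{2} = \left(163 - 125\right)^{2} = 38^{2} = 1444$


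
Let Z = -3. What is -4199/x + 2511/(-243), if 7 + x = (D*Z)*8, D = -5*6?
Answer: -34700/2139 ≈ -16.223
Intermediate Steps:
D = -30
x = 713 (x = -7 - 30*(-3)*8 = -7 + 90*8 = -7 + 720 = 713)
-4199/x + 2511/(-243) = -4199/713 + 2511/(-243) = -4199*1/713 + 2511*(-1/243) = -4199/713 - 31/3 = -34700/2139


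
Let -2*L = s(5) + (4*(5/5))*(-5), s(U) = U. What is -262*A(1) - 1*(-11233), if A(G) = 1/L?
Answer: 167971/15 ≈ 11198.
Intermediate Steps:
L = 15/2 (L = -(5 + (4*(5/5))*(-5))/2 = -(5 + (4*(5*(⅕)))*(-5))/2 = -(5 + (4*1)*(-5))/2 = -(5 + 4*(-5))/2 = -(5 - 20)/2 = -½*(-15) = 15/2 ≈ 7.5000)
A(G) = 2/15 (A(G) = 1/(15/2) = 2/15)
-262*A(1) - 1*(-11233) = -262*2/15 - 1*(-11233) = -524/15 + 11233 = 167971/15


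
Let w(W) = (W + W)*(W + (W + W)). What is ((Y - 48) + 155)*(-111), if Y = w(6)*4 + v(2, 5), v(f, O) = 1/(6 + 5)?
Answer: -1185702/11 ≈ -1.0779e+5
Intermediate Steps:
v(f, O) = 1/11
w(W) = 6*W² (w(W) = (2*W)*(W + 2*W) = (2*W)*(3*W) = 6*W²)
Y = 9505/11 (Y = (6*6²)*4 + 1/11 = (6*36)*4 + 1/11 = 216*4 + 1/11 = 864 + 1/11 = 9505/11 ≈ 864.09)
((Y - 48) + 155)*(-111) = ((9505/11 - 48) + 155)*(-111) = (8977/11 + 155)*(-111) = (10682/11)*(-111) = -1185702/11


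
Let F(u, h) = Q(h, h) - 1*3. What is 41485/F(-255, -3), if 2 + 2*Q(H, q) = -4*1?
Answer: -41485/6 ≈ -6914.2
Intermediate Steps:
Q(H, q) = -3 (Q(H, q) = -1 + (-4*1)/2 = -1 + (½)*(-4) = -1 - 2 = -3)
F(u, h) = -6 (F(u, h) = -3 - 1*3 = -3 - 3 = -6)
41485/F(-255, -3) = 41485/(-6) = 41485*(-⅙) = -41485/6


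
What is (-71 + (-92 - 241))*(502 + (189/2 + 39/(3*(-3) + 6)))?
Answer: -235734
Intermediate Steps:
(-71 + (-92 - 241))*(502 + (189/2 + 39/(3*(-3) + 6))) = (-71 - 333)*(502 + (189*(½) + 39/(-9 + 6))) = -404*(502 + (189/2 + 39/(-3))) = -404*(502 + (189/2 + 39*(-⅓))) = -404*(502 + (189/2 - 13)) = -404*(502 + 163/2) = -404*1167/2 = -235734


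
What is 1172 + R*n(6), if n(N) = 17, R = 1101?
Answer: 19889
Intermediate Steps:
1172 + R*n(6) = 1172 + 1101*17 = 1172 + 18717 = 19889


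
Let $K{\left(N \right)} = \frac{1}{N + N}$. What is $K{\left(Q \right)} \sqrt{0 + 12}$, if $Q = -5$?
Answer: $- \frac{\sqrt{3}}{5} \approx -0.34641$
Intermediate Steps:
$K{\left(N \right)} = \frac{1}{2 N}$
$K{\left(Q \right)} \sqrt{0 + 12} = \frac{1}{2 \left(-5\right)} \sqrt{0 + 12} = \frac{1}{2} \left(- \frac{1}{5}\right) \sqrt{12} = - \frac{2 \sqrt{3}}{10} = - \frac{\sqrt{3}}{5}$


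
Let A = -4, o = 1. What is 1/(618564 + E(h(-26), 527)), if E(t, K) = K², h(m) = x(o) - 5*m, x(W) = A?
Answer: 1/896293 ≈ 1.1157e-6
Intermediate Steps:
x(W) = -4
h(m) = -4 - 5*m
1/(618564 + E(h(-26), 527)) = 1/(618564 + 527²) = 1/(618564 + 277729) = 1/896293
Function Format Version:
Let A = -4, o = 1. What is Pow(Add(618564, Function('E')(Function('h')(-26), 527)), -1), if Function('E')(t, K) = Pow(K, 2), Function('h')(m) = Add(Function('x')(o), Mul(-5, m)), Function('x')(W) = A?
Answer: Rational(1, 896293) ≈ 1.1157e-6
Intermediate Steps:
Function('x')(W) = -4
Function('h')(m) = Add(-4, Mul(-5, m))
Pow(Add(618564, Function('E')(Function('h')(-26), 527)), -1) = Pow(Add(618564, Pow(527, 2)), -1) = Pow(Add(618564, 277729), -1) = Pow(896293, -1) = Rational(1, 896293)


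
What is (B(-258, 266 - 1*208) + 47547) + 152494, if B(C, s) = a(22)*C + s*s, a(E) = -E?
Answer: 209081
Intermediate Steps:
B(C, s) = s² - 22*C (B(C, s) = (-1*22)*C + s*s = -22*C + s² = s² - 22*C)
(B(-258, 266 - 1*208) + 47547) + 152494 = (((266 - 1*208)² - 22*(-258)) + 47547) + 152494 = (((266 - 208)² + 5676) + 47547) + 152494 = ((58² + 5676) + 47547) + 152494 = ((3364 + 5676) + 47547) + 152494 = (9040 + 47547) + 152494 = 56587 + 152494 = 209081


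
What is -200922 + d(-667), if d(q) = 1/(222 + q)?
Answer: -89410291/445 ≈ -2.0092e+5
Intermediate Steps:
-200922 + d(-667) = -200922 + 1/(222 - 667) = -200922 + 1/(-445) = -200922 - 1/445 = -89410291/445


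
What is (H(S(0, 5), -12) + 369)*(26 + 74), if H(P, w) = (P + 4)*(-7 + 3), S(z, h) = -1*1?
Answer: 35700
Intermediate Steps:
S(z, h) = -1
H(P, w) = -16 - 4*P (H(P, w) = (4 + P)*(-4) = -16 - 4*P)
(H(S(0, 5), -12) + 369)*(26 + 74) = ((-16 - 4*(-1)) + 369)*(26 + 74) = ((-16 + 4) + 369)*100 = (-12 + 369)*100 = 357*100 = 35700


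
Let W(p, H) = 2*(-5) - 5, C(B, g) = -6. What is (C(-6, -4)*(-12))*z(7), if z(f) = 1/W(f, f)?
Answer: -24/5 ≈ -4.8000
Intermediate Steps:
W(p, H) = -15 (W(p, H) = -10 - 5 = -15)
z(f) = -1/15 (z(f) = 1/(-15) = -1/15)
(C(-6, -4)*(-12))*z(7) = -6*(-12)*(-1/15) = 72*(-1/15) = -24/5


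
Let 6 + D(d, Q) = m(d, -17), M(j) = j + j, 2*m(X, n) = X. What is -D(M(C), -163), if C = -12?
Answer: 18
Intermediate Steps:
m(X, n) = X/2
M(j) = 2*j
D(d, Q) = -6 + d/2
-D(M(C), -163) = -(-6 + (2*(-12))/2) = -(-6 + (1/2)*(-24)) = -(-6 - 12) = -1*(-18) = 18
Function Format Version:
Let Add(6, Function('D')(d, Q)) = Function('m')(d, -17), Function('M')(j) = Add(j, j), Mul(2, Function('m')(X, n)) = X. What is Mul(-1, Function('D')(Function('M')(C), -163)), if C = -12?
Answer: 18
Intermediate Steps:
Function('m')(X, n) = Mul(Rational(1, 2), X)
Function('M')(j) = Mul(2, j)
Function('D')(d, Q) = Add(-6, Mul(Rational(1, 2), d))
Mul(-1, Function('D')(Function('M')(C), -163)) = Mul(-1, Add(-6, Mul(Rational(1, 2), Mul(2, -12)))) = Mul(-1, Add(-6, Mul(Rational(1, 2), -24))) = Mul(-1, Add(-6, -12)) = Mul(-1, -18) = 18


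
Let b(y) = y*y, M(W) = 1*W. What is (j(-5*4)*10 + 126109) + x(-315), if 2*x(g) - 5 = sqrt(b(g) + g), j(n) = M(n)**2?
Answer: 260223/2 + 3*sqrt(10990)/2 ≈ 1.3027e+5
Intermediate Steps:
M(W) = W
b(y) = y**2
j(n) = n**2
x(g) = 5/2 + sqrt(g + g**2)/2 (x(g) = 5/2 + sqrt(g**2 + g)/2 = 5/2 + sqrt(g + g**2)/2)
(j(-5*4)*10 + 126109) + x(-315) = ((-5*4)**2*10 + 126109) + (5/2 + sqrt(-315*(1 - 315))/2) = ((-20)**2*10 + 126109) + (5/2 + sqrt(-315*(-314))/2) = (400*10 + 126109) + (5/2 + sqrt(98910)/2) = (4000 + 126109) + (5/2 + (3*sqrt(10990))/2) = 130109 + (5/2 + 3*sqrt(10990)/2) = 260223/2 + 3*sqrt(10990)/2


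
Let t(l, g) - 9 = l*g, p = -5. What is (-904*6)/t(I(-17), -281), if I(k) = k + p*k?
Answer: 5424/19099 ≈ 0.28399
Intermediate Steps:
I(k) = -4*k (I(k) = k - 5*k = -4*k)
t(l, g) = 9 + g*l (t(l, g) = 9 + l*g = 9 + g*l)
(-904*6)/t(I(-17), -281) = (-904*6)/(9 - (-1124)*(-17)) = -5424/(9 - 281*68) = -5424/(9 - 19108) = -5424/(-19099) = -5424*(-1/19099) = 5424/19099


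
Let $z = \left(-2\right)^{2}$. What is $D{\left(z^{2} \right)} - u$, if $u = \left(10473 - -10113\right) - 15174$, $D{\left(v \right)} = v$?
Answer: $-5396$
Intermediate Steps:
$z = 4$
$u = 5412$ ($u = \left(10473 + 10113\right) - 15174 = 20586 - 15174 = 5412$)
$D{\left(z^{2} \right)} - u = 4^{2} - 5412 = 16 - 5412 = -5396$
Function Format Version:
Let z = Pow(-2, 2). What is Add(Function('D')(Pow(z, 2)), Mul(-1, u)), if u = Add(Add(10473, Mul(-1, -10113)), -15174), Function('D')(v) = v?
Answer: -5396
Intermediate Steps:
z = 4
u = 5412 (u = Add(Add(10473, 10113), -15174) = Add(20586, -15174) = 5412)
Add(Function('D')(Pow(z, 2)), Mul(-1, u)) = Add(Pow(4, 2), Mul(-1, 5412)) = Add(16, -5412) = -5396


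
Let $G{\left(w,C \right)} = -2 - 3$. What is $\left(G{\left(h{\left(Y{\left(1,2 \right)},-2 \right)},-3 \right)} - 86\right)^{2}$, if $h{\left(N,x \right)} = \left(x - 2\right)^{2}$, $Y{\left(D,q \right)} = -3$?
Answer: $8281$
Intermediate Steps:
$h{\left(N,x \right)} = \left(-2 + x\right)^{2}$
$G{\left(w,C \right)} = -5$ ($G{\left(w,C \right)} = -2 - 3 = -5$)
$\left(G{\left(h{\left(Y{\left(1,2 \right)},-2 \right)},-3 \right)} - 86\right)^{2} = \left(-5 - 86\right)^{2} = \left(-91\right)^{2} = 8281$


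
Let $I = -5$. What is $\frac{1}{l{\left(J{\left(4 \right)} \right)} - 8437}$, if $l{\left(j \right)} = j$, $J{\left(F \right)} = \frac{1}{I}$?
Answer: $- \frac{5}{42186} \approx -0.00011852$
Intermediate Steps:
$J{\left(F \right)} = - \frac{1}{5}$ ($J{\left(F \right)} = \frac{1}{-5} = - \frac{1}{5}$)
$\frac{1}{l{\left(J{\left(4 \right)} \right)} - 8437} = \frac{1}{- \frac{1}{5} - 8437} = \frac{1}{- \frac{42186}{5}} = - \frac{5}{42186}$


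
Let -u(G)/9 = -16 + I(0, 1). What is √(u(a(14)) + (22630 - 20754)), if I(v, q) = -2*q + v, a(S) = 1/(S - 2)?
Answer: √2038 ≈ 45.144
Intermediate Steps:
a(S) = 1/(-2 + S)
I(v, q) = v - 2*q
u(G) = 162 (u(G) = -9*(-16 + (0 - 2*1)) = -9*(-16 + (0 - 2)) = -9*(-16 - 2) = -9*(-18) = 162)
√(u(a(14)) + (22630 - 20754)) = √(162 + (22630 - 20754)) = √(162 + 1876) = √2038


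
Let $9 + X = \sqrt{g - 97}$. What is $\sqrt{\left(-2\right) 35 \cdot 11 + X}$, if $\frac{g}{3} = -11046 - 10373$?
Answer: $\sqrt{-779 + i \sqrt{64354}} \approx 4.4869 + 28.269 i$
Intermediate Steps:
$g = -64257$ ($g = 3 \left(-11046 - 10373\right) = 3 \left(-21419\right) = -64257$)
$X = -9 + i \sqrt{64354}$ ($X = -9 + \sqrt{-64257 - 97} = -9 + \sqrt{-64354} = -9 + i \sqrt{64354} \approx -9.0 + 253.68 i$)
$\sqrt{\left(-2\right) 35 \cdot 11 + X} = \sqrt{\left(-2\right) 35 \cdot 11 - \left(9 - i \sqrt{64354}\right)} = \sqrt{\left(-70\right) 11 - \left(9 - i \sqrt{64354}\right)} = \sqrt{-770 - \left(9 - i \sqrt{64354}\right)} = \sqrt{-779 + i \sqrt{64354}}$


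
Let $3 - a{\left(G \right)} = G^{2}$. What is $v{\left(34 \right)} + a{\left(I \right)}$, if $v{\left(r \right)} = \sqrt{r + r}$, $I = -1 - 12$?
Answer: $-166 + 2 \sqrt{17} \approx -157.75$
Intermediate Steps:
$I = -13$ ($I = -1 - 12 = -13$)
$a{\left(G \right)} = 3 - G^{2}$
$v{\left(r \right)} = \sqrt{2} \sqrt{r}$ ($v{\left(r \right)} = \sqrt{2 r} = \sqrt{2} \sqrt{r}$)
$v{\left(34 \right)} + a{\left(I \right)} = \sqrt{2} \sqrt{34} + \left(3 - \left(-13\right)^{2}\right) = 2 \sqrt{17} + \left(3 - 169\right) = 2 \sqrt{17} - 166 = -166 + 2 \sqrt{17}$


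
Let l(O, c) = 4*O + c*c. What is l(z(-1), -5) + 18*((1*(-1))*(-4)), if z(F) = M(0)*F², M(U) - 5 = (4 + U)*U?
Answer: 117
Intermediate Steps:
M(U) = 5 + U*(4 + U) (M(U) = 5 + (4 + U)*U = 5 + U*(4 + U))
z(F) = 5*F² (z(F) = (5 + 0² + 4*0)*F² = (5 + 0 + 0)*F² = 5*F²)
l(O, c) = c² + 4*O (l(O, c) = 4*O + c² = c² + 4*O)
l(z(-1), -5) + 18*((1*(-1))*(-4)) = ((-5)² + 4*(5*(-1)²)) + 18*((1*(-1))*(-4)) = (25 + 4*(5*1)) + 18*(-1*(-4)) = (25 + 4*5) + 18*4 = (25 + 20) + 72 = 45 + 72 = 117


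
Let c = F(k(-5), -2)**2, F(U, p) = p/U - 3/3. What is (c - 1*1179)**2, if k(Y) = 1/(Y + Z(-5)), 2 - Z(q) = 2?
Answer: 1205604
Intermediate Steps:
Z(q) = 0 (Z(q) = 2 - 1*2 = 2 - 2 = 0)
k(Y) = 1/Y (k(Y) = 1/(Y + 0) = 1/Y)
F(U, p) = -1 + p/U (F(U, p) = p/U - 3*1/3 = p/U - 1 = -1 + p/U)
c = 81 (c = ((-2 - 1/(-5))/(1/(-5)))**2 = ((-2 - 1*(-1/5))/(-1/5))**2 = (-5*(-2 + 1/5))**2 = (-5*(-9/5))**2 = 9**2 = 81)
(c - 1*1179)**2 = (81 - 1*1179)**2 = (81 - 1179)**2 = (-1098)**2 = 1205604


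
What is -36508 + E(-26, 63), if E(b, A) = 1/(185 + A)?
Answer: -9053983/248 ≈ -36508.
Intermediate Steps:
-36508 + E(-26, 63) = -36508 + 1/(185 + 63) = -36508 + 1/248 = -9053983/248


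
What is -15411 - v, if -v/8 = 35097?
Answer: 265365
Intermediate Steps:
v = -280776 (v = -8*35097 = -280776)
-15411 - v = -15411 - 1*(-280776) = -15411 + 280776 = 265365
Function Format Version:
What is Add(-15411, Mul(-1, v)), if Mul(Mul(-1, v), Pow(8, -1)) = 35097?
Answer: 265365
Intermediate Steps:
v = -280776 (v = Mul(-8, 35097) = -280776)
Add(-15411, Mul(-1, v)) = Add(-15411, Mul(-1, -280776)) = Add(-15411, 280776) = 265365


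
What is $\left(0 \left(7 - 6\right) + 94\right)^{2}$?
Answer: $8836$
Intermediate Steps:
$\left(0 \left(7 - 6\right) + 94\right)^{2} = \left(0 \cdot 1 + 94\right)^{2} = \left(0 + 94\right)^{2} = 94^{2} = 8836$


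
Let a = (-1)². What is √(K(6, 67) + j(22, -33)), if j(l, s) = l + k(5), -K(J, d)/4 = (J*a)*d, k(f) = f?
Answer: I*√1581 ≈ 39.762*I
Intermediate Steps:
a = 1
K(J, d) = -4*J*d (K(J, d) = -4*J*1*d = -4*J*d)
j(l, s) = 5 + l (j(l, s) = l + 5 = 5 + l)
√(K(6, 67) + j(22, -33)) = √(-4*6*67 + (5 + 22)) = √(-1608 + 27) = √(-1581) = I*√1581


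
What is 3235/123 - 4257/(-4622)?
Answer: 15475781/568506 ≈ 27.222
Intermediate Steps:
3235/123 - 4257/(-4622) = 3235*(1/123) - 4257*(-1/4622) = 3235/123 + 4257/4622 = 15475781/568506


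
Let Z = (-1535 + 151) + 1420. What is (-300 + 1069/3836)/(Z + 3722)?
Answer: -1149731/14415688 ≈ -0.079756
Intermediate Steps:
Z = 36 (Z = -1384 + 1420 = 36)
(-300 + 1069/3836)/(Z + 3722) = (-300 + 1069/3836)/(36 + 3722) = (-300 + 1069*(1/3836))/3758 = (-300 + 1069/3836)*(1/3758) = -1149731/3836*1/3758 = -1149731/14415688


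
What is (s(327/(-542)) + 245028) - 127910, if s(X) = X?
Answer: 63477629/542 ≈ 1.1712e+5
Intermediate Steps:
(s(327/(-542)) + 245028) - 127910 = (327/(-542) + 245028) - 127910 = (327*(-1/542) + 245028) - 127910 = (-327/542 + 245028) - 127910 = 132804849/542 - 127910 = 63477629/542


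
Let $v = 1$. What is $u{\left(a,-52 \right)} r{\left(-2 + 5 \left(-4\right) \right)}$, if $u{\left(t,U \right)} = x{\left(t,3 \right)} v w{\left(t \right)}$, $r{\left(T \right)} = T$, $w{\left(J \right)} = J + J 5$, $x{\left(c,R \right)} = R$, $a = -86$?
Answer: $34056$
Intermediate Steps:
$w{\left(J \right)} = 6 J$ ($w{\left(J \right)} = J + 5 J = 6 J$)
$u{\left(t,U \right)} = 18 t$ ($u{\left(t,U \right)} = 3 \cdot 1 \cdot 6 t = 3 \cdot 6 t = 18 t$)
$u{\left(a,-52 \right)} r{\left(-2 + 5 \left(-4\right) \right)} = 18 \left(-86\right) \left(-2 + 5 \left(-4\right)\right) = - 1548 \left(-2 - 20\right) = \left(-1548\right) \left(-22\right) = 34056$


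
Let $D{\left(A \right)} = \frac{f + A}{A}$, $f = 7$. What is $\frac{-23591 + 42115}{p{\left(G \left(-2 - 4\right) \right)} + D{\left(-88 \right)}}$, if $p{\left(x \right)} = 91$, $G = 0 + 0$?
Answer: $\frac{1630112}{8089} \approx 201.52$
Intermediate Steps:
$G = 0$
$D{\left(A \right)} = \frac{7 + A}{A}$
$\frac{-23591 + 42115}{p{\left(G \left(-2 - 4\right) \right)} + D{\left(-88 \right)}} = \frac{-23591 + 42115}{91 + \frac{7 - 88}{-88}} = \frac{18524}{91 - - \frac{81}{88}} = \frac{18524}{91 + \frac{81}{88}} = \frac{18524}{\frac{8089}{88}} = 18524 \cdot \frac{88}{8089} = \frac{1630112}{8089}$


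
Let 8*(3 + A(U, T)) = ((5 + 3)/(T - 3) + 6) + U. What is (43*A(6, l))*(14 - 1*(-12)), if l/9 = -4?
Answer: -5117/3 ≈ -1705.7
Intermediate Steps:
l = -36 (l = 9*(-4) = -36)
A(U, T) = -9/4 + 1/(-3 + T) + U/8 (A(U, T) = -3 + (((5 + 3)/(T - 3) + 6) + U)/8 = -3 + ((8/(-3 + T) + 6) + U)/8 = -3 + ((6 + 8/(-3 + T)) + U)/8 = -3 + (6 + U + 8/(-3 + T))/8 = -3 + (¾ + 1/(-3 + T) + U/8) = -9/4 + 1/(-3 + T) + U/8)
(43*A(6, l))*(14 - 1*(-12)) = (43*((62 - 18*(-36) - 3*6 - 36*6)/(8*(-3 - 36))))*(14 - 1*(-12)) = (43*((⅛)*(62 + 648 - 18 - 216)/(-39)))*(14 + 12) = (43*((⅛)*(-1/39)*476))*26 = (43*(-119/78))*26 = -5117/78*26 = -5117/3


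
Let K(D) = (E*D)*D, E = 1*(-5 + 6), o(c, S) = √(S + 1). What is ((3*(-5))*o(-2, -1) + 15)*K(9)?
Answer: 1215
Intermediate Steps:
o(c, S) = √(1 + S)
E = 1 (E = 1*1 = 1)
K(D) = D² (K(D) = (1*D)*D = D*D = D²)
((3*(-5))*o(-2, -1) + 15)*K(9) = ((3*(-5))*√(1 - 1) + 15)*9² = (-15*√0 + 15)*81 = (-15*0 + 15)*81 = (0 + 15)*81 = 15*81 = 1215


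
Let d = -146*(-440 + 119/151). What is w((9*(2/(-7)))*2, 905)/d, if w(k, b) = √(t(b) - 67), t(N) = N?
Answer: 151*√838/9682866 ≈ 0.00045143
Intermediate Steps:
w(k, b) = √(-67 + b) (w(k, b) = √(b - 67) = √(-67 + b))
d = 9682866/151 (d = -146*(-440 + 119*(1/151)) = -146*(-440 + 119/151) = -146*(-66321/151) = 9682866/151 ≈ 64125.)
w((9*(2/(-7)))*2, 905)/d = √(-67 + 905)/(9682866/151) = √838*(151/9682866) = 151*√838/9682866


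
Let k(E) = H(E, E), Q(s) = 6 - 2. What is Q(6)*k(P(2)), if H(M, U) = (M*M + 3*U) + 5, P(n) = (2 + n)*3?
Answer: 740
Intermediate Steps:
Q(s) = 4
P(n) = 6 + 3*n
H(M, U) = 5 + M² + 3*U (H(M, U) = (M² + 3*U) + 5 = 5 + M² + 3*U)
k(E) = 5 + E² + 3*E
Q(6)*k(P(2)) = 4*(5 + (6 + 3*2)² + 3*(6 + 3*2)) = 4*(5 + (6 + 6)² + 3*(6 + 6)) = 4*(5 + 12² + 3*12) = 4*(5 + 144 + 36) = 4*185 = 740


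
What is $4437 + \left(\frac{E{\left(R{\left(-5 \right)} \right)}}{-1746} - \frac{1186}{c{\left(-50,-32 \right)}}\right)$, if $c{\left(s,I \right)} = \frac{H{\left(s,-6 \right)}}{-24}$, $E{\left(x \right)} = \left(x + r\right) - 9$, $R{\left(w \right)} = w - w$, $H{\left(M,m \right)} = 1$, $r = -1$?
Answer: $\frac{28722578}{873} \approx 32901.0$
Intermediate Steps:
$R{\left(w \right)} = 0$
$E{\left(x \right)} = -10 + x$ ($E{\left(x \right)} = \left(x - 1\right) - 9 = \left(-1 + x\right) - 9 = -10 + x$)
$c{\left(s,I \right)} = - \frac{1}{24}$ ($c{\left(s,I \right)} = 1 \frac{1}{-24} = 1 \left(- \frac{1}{24}\right) = - \frac{1}{24}$)
$4437 + \left(\frac{E{\left(R{\left(-5 \right)} \right)}}{-1746} - \frac{1186}{c{\left(-50,-32 \right)}}\right) = 4437 + \left(\frac{-10 + 0}{-1746} - \frac{1186}{- \frac{1}{24}}\right) = 4437 - - \frac{24849077}{873} = 4437 + \left(\frac{5}{873} + 28464\right) = 4437 + \frac{24849077}{873} = \frac{28722578}{873}$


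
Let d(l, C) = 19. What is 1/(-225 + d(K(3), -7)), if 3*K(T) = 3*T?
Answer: -1/206 ≈ -0.0048544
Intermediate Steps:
K(T) = T (K(T) = (3*T)/3 = T)
1/(-225 + d(K(3), -7)) = 1/(-225 + 19) = 1/(-206) = -1/206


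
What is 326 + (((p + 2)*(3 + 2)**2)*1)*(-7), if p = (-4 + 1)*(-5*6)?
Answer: -15774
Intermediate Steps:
p = 90 (p = -3*(-30) = 90)
326 + (((p + 2)*(3 + 2)**2)*1)*(-7) = 326 + (((90 + 2)*(3 + 2)**2)*1)*(-7) = 326 + ((92*5**2)*1)*(-7) = 326 + ((92*25)*1)*(-7) = 326 + (2300*1)*(-7) = 326 + 2300*(-7) = 326 - 16100 = -15774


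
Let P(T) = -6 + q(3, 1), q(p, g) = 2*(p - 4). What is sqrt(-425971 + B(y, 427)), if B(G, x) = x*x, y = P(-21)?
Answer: I*sqrt(243642) ≈ 493.6*I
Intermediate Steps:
q(p, g) = -8 + 2*p (q(p, g) = 2*(-4 + p) = -8 + 2*p)
P(T) = -8 (P(T) = -6 + (-8 + 2*3) = -6 + (-8 + 6) = -6 - 2 = -8)
y = -8
B(G, x) = x**2
sqrt(-425971 + B(y, 427)) = sqrt(-425971 + 427**2) = sqrt(-425971 + 182329) = sqrt(-243642) = I*sqrt(243642)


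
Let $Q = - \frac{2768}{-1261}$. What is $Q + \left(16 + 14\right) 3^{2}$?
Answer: $\frac{343238}{1261} \approx 272.2$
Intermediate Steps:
$Q = \frac{2768}{1261}$ ($Q = \left(-2768\right) \left(- \frac{1}{1261}\right) = \frac{2768}{1261} \approx 2.1951$)
$Q + \left(16 + 14\right) 3^{2} = \frac{2768}{1261} + \left(16 + 14\right) 3^{2} = \frac{2768}{1261} + 30 \cdot 9 = \frac{2768}{1261} + 270 = \frac{343238}{1261}$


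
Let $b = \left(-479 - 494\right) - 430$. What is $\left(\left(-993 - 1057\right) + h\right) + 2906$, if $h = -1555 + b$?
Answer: $-2102$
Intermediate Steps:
$b = -1403$ ($b = -973 - 430 = -1403$)
$h = -2958$ ($h = -1555 - 1403 = -2958$)
$\left(\left(-993 - 1057\right) + h\right) + 2906 = \left(\left(-993 - 1057\right) - 2958\right) + 2906 = \left(-2050 - 2958\right) + 2906 = -5008 + 2906 = -2102$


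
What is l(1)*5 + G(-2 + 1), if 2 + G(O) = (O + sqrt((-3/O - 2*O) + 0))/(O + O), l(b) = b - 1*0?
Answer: 7/2 - sqrt(5)/2 ≈ 2.3820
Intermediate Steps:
l(b) = b (l(b) = b + 0 = b)
G(O) = -2 + (O + sqrt(-3/O - 2*O))/(2*O) (G(O) = -2 + (O + sqrt((-3/O - 2*O) + 0))/(O + O) = -2 + (O + sqrt(-3/O - 2*O))/((2*O)) = -2 + (O + sqrt(-3/O - 2*O))*(1/(2*O)) = -2 + (O + sqrt(-3/O - 2*O))/(2*O))
l(1)*5 + G(-2 + 1) = 1*5 + (sqrt(-3/(-2 + 1) - 2*(-2 + 1)) - 3*(-2 + 1))/(2*(-2 + 1)) = 5 + (1/2)*(sqrt(-3/(-1) - 2*(-1)) - 3*(-1))/(-1) = 5 + (1/2)*(-1)*(sqrt(-3*(-1) + 2) + 3) = 5 + (1/2)*(-1)*(sqrt(3 + 2) + 3) = 5 + (1/2)*(-1)*(sqrt(5) + 3) = 5 + (1/2)*(-1)*(3 + sqrt(5)) = 5 + (-3/2 - sqrt(5)/2) = 7/2 - sqrt(5)/2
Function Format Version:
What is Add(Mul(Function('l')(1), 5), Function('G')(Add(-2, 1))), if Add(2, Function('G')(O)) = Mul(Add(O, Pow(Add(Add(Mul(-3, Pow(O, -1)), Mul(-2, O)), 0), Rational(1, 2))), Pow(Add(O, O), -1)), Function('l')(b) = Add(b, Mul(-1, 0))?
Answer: Add(Rational(7, 2), Mul(Rational(-1, 2), Pow(5, Rational(1, 2)))) ≈ 2.3820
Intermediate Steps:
Function('l')(b) = b (Function('l')(b) = Add(b, 0) = b)
Function('G')(O) = Add(-2, Mul(Rational(1, 2), Pow(O, -1), Add(O, Pow(Add(Mul(-3, Pow(O, -1)), Mul(-2, O)), Rational(1, 2))))) (Function('G')(O) = Add(-2, Mul(Add(O, Pow(Add(Add(Mul(-3, Pow(O, -1)), Mul(-2, O)), 0), Rational(1, 2))), Pow(Add(O, O), -1))) = Add(-2, Mul(Add(O, Pow(Add(Mul(-3, Pow(O, -1)), Mul(-2, O)), Rational(1, 2))), Pow(Mul(2, O), -1))) = Add(-2, Mul(Add(O, Pow(Add(Mul(-3, Pow(O, -1)), Mul(-2, O)), Rational(1, 2))), Mul(Rational(1, 2), Pow(O, -1)))) = Add(-2, Mul(Rational(1, 2), Pow(O, -1), Add(O, Pow(Add(Mul(-3, Pow(O, -1)), Mul(-2, O)), Rational(1, 2))))))
Add(Mul(Function('l')(1), 5), Function('G')(Add(-2, 1))) = Add(Mul(1, 5), Mul(Rational(1, 2), Pow(Add(-2, 1), -1), Add(Pow(Add(Mul(-3, Pow(Add(-2, 1), -1)), Mul(-2, Add(-2, 1))), Rational(1, 2)), Mul(-3, Add(-2, 1))))) = Add(5, Mul(Rational(1, 2), Pow(-1, -1), Add(Pow(Add(Mul(-3, Pow(-1, -1)), Mul(-2, -1)), Rational(1, 2)), Mul(-3, -1)))) = Add(5, Mul(Rational(1, 2), -1, Add(Pow(Add(Mul(-3, -1), 2), Rational(1, 2)), 3))) = Add(5, Mul(Rational(1, 2), -1, Add(Pow(Add(3, 2), Rational(1, 2)), 3))) = Add(5, Mul(Rational(1, 2), -1, Add(Pow(5, Rational(1, 2)), 3))) = Add(5, Mul(Rational(1, 2), -1, Add(3, Pow(5, Rational(1, 2))))) = Add(5, Add(Rational(-3, 2), Mul(Rational(-1, 2), Pow(5, Rational(1, 2))))) = Add(Rational(7, 2), Mul(Rational(-1, 2), Pow(5, Rational(1, 2))))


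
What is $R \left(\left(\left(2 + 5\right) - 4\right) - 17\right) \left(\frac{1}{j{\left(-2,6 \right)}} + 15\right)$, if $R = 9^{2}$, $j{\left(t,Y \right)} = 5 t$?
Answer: $- \frac{84483}{5} \approx -16897.0$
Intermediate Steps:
$R = 81$
$R \left(\left(\left(2 + 5\right) - 4\right) - 17\right) \left(\frac{1}{j{\left(-2,6 \right)}} + 15\right) = 81 \left(\left(\left(2 + 5\right) - 4\right) - 17\right) \left(\frac{1}{5 \left(-2\right)} + 15\right) = 81 \left(\left(7 - 4\right) - 17\right) \left(\frac{1}{-10} + 15\right) = 81 \left(3 - 17\right) \left(- \frac{1}{10} + 15\right) = 81 \left(\left(-14\right) \frac{149}{10}\right) = 81 \left(- \frac{1043}{5}\right) = - \frac{84483}{5}$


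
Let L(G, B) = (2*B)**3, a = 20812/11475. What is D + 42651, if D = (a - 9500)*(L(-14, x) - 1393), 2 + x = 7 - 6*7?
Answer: 14772787539907/3825 ≈ 3.8622e+9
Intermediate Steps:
x = -37 (x = -2 + (7 - 6*7) = -2 + (7 - 42) = -2 - 35 = -37)
a = 20812/11475 (a = 20812*(1/11475) = 20812/11475 ≈ 1.8137)
L(G, B) = 8*B**3
D = 14772624399832/3825 (D = (20812/11475 - 9500)*(8*(-37)**3 - 1393) = -108991688*(8*(-50653) - 1393)/11475 = -108991688*(-405224 - 1393)/11475 = -108991688/11475*(-406617) = 14772624399832/3825 ≈ 3.8621e+9)
D + 42651 = 14772624399832/3825 + 42651 = 14772787539907/3825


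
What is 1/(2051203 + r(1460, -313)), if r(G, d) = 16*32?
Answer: 1/2051715 ≈ 4.8740e-7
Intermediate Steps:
r(G, d) = 512
1/(2051203 + r(1460, -313)) = 1/(2051203 + 512) = 1/2051715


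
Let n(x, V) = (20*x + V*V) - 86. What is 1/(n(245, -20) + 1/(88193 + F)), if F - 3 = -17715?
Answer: 70481/367487935 ≈ 0.00019179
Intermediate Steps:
F = -17712 (F = 3 - 17715 = -17712)
n(x, V) = -86 + V² + 20*x (n(x, V) = (20*x + V²) - 86 = (V² + 20*x) - 86 = -86 + V² + 20*x)
1/(n(245, -20) + 1/(88193 + F)) = 1/((-86 + (-20)² + 20*245) + 1/(88193 - 17712)) = 1/((-86 + 400 + 4900) + 1/70481) = 1/(5214 + 1/70481) = 1/(367487935/70481) = 70481/367487935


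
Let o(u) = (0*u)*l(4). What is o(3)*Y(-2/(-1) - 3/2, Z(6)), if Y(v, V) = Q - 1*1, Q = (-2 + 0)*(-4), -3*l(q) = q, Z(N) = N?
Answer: 0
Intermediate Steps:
l(q) = -q/3
Q = 8 (Q = -2*(-4) = 8)
Y(v, V) = 7 (Y(v, V) = 8 - 1*1 = 8 - 1 = 7)
o(u) = 0 (o(u) = (0*u)*(-⅓*4) = 0*(-4/3) = 0)
o(3)*Y(-2/(-1) - 3/2, Z(6)) = 0*7 = 0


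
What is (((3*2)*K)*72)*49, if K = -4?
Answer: -84672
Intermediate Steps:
(((3*2)*K)*72)*49 = (((3*2)*(-4))*72)*49 = ((6*(-4))*72)*49 = -24*72*49 = -1728*49 = -84672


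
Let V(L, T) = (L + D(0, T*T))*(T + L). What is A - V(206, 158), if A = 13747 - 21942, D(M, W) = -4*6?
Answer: -74443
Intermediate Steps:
D(M, W) = -24
A = -8195
V(L, T) = (-24 + L)*(L + T) (V(L, T) = (L - 24)*(T + L) = (-24 + L)*(L + T))
A - V(206, 158) = -8195 - (206**2 - 24*206 - 24*158 + 206*158) = -8195 - (42436 - 4944 - 3792 + 32548) = -8195 - 1*66248 = -8195 - 66248 = -74443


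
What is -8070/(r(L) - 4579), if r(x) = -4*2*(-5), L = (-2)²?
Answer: 2690/1513 ≈ 1.7779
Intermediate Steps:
L = 4
r(x) = 40 (r(x) = -8*(-5) = 40)
-8070/(r(L) - 4579) = -8070/(40 - 4579) = -8070/(-4539) = -8070*(-1/4539) = 2690/1513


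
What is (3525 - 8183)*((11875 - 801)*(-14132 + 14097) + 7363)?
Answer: 1771097366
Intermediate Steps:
(3525 - 8183)*((11875 - 801)*(-14132 + 14097) + 7363) = -4658*(11074*(-35) + 7363) = -4658*(-387590 + 7363) = -4658*(-380227) = 1771097366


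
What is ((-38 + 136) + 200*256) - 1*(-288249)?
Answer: 339547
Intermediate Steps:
((-38 + 136) + 200*256) - 1*(-288249) = (98 + 51200) + 288249 = 51298 + 288249 = 339547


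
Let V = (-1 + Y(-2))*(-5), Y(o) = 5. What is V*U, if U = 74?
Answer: -1480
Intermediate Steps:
V = -20 (V = (-1 + 5)*(-5) = 4*(-5) = -20)
V*U = -20*74 = -1480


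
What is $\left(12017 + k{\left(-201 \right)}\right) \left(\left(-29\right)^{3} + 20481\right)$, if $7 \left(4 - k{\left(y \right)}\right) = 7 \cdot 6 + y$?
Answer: $- \frac{329467848}{7} \approx -4.7067 \cdot 10^{7}$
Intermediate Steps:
$k{\left(y \right)} = -2 - \frac{y}{7}$ ($k{\left(y \right)} = 4 - \frac{7 \cdot 6 + y}{7} = 4 - \frac{42 + y}{7} = 4 - \left(6 + \frac{y}{7}\right) = -2 - \frac{y}{7}$)
$\left(12017 + k{\left(-201 \right)}\right) \left(\left(-29\right)^{3} + 20481\right) = \left(12017 - - \frac{187}{7}\right) \left(\left(-29\right)^{3} + 20481\right) = \left(12017 + \left(-2 + \frac{201}{7}\right)\right) \left(-24389 + 20481\right) = \left(12017 + \frac{187}{7}\right) \left(-3908\right) = \frac{84306}{7} \left(-3908\right) = - \frac{329467848}{7}$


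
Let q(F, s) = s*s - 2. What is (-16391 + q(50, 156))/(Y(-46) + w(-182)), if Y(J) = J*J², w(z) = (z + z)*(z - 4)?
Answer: -7943/29632 ≈ -0.26805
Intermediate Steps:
w(z) = 2*z*(-4 + z) (w(z) = (2*z)*(-4 + z) = 2*z*(-4 + z))
Y(J) = J³
q(F, s) = -2 + s² (q(F, s) = s² - 2 = -2 + s²)
(-16391 + q(50, 156))/(Y(-46) + w(-182)) = (-16391 + (-2 + 156²))/((-46)³ + 2*(-182)*(-4 - 182)) = (-16391 + (-2 + 24336))/(-97336 + 2*(-182)*(-186)) = (-16391 + 24334)/(-97336 + 67704) = 7943/(-29632) = 7943*(-1/29632) = -7943/29632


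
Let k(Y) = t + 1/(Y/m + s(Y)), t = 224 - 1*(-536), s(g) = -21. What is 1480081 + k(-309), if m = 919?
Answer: 29036329409/19608 ≈ 1.4808e+6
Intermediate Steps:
t = 760 (t = 224 + 536 = 760)
k(Y) = 760 + 1/(-21 + Y/919) (k(Y) = 760 + 1/(Y/919 - 21) = 760 + 1/(-21 + Y/919))
1480081 + k(-309) = 1480081 + (-14666321 + 760*(-309))/(-19299 - 309) = 1480081 + (-14666321 - 234840)/(-19608) = 1480081 - 1/19608*(-14901161) = 1480081 + 14901161/19608 = 29036329409/19608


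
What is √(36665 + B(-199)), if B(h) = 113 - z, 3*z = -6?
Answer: 2*√9195 ≈ 191.78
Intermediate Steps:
z = -2 (z = (⅓)*(-6) = -2)
B(h) = 115 (B(h) = 113 - 1*(-2) = 113 + 2 = 115)
√(36665 + B(-199)) = √(36665 + 115) = √36780 = 2*√9195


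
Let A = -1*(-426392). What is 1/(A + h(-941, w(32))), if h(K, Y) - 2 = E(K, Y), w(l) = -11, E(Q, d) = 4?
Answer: 1/426398 ≈ 2.3452e-6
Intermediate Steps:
h(K, Y) = 6 (h(K, Y) = 2 + 4 = 6)
A = 426392
1/(A + h(-941, w(32))) = 1/(426392 + 6) = 1/426398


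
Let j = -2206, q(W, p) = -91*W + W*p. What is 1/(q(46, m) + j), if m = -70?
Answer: -1/9612 ≈ -0.00010404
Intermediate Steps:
1/(q(46, m) + j) = 1/(46*(-91 - 70) - 2206) = 1/(46*(-161) - 2206) = 1/(-7406 - 2206) = 1/(-9612) = -1/9612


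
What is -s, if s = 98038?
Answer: -98038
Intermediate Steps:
-s = -1*98038 = -98038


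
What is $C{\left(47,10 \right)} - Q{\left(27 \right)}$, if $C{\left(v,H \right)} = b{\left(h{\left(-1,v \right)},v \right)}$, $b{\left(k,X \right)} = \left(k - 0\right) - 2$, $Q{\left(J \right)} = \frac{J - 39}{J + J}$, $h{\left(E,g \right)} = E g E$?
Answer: $\frac{407}{9} \approx 45.222$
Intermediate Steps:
$h{\left(E,g \right)} = g E^{2}$
$Q{\left(J \right)} = \frac{-39 + J}{2 J}$
$b{\left(k,X \right)} = -2 + k$ ($b{\left(k,X \right)} = \left(k + 0\right) - 2 = k - 2 = -2 + k$)
$C{\left(v,H \right)} = -2 + v$ ($C{\left(v,H \right)} = -2 + v \left(-1\right)^{2} = -2 + v 1 = -2 + v$)
$C{\left(47,10 \right)} - Q{\left(27 \right)} = \left(-2 + 47\right) - \frac{-39 + 27}{2 \cdot 27} = 45 - \frac{1}{2} \cdot \frac{1}{27} \left(-12\right) = 45 - - \frac{2}{9} = 45 + \frac{2}{9} = \frac{407}{9}$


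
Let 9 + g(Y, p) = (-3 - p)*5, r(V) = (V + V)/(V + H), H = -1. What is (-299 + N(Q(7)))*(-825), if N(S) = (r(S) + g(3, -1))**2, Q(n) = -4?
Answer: -3102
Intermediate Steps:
r(V) = 2*V/(-1 + V) (r(V) = (V + V)/(V - 1) = (2*V)/(-1 + V) = 2*V/(-1 + V))
g(Y, p) = -24 - 5*p (g(Y, p) = -9 + (-3 - p)*5 = -9 + (-15 - 5*p) = -24 - 5*p)
N(S) = (-19 + 2*S/(-1 + S))**2 (N(S) = (2*S/(-1 + S) + (-24 - 5*(-1)))**2 = (2*S/(-1 + S) + (-24 + 5))**2 = (2*S/(-1 + S) - 19)**2 = (-19 + 2*S/(-1 + S))**2)
(-299 + N(Q(7)))*(-825) = (-299 + (19 - 17*(-4))**2/(-1 - 4)**2)*(-825) = (-299 + (19 + 68)**2/(-5)**2)*(-825) = (-299 + (1/25)*87**2)*(-825) = (-299 + (1/25)*7569)*(-825) = (-299 + 7569/25)*(-825) = (94/25)*(-825) = -3102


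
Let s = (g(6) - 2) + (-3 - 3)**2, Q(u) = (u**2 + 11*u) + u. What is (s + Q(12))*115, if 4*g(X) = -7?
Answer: 147315/4 ≈ 36829.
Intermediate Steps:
g(X) = -7/4 (g(X) = (1/4)*(-7) = -7/4)
Q(u) = u**2 + 12*u
s = 129/4 (s = (-7/4 - 2) + (-3 - 3)**2 = -15/4 + (-6)**2 = -15/4 + 36 = 129/4 ≈ 32.250)
(s + Q(12))*115 = (129/4 + 12*(12 + 12))*115 = (129/4 + 12*24)*115 = (129/4 + 288)*115 = (1281/4)*115 = 147315/4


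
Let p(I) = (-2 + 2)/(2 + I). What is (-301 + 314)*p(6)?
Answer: 0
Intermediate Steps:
p(I) = 0 (p(I) = 0/(2 + I) = 0)
(-301 + 314)*p(6) = (-301 + 314)*0 = 13*0 = 0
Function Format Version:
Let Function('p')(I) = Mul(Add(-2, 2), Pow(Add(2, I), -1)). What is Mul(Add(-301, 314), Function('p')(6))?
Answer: 0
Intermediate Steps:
Function('p')(I) = 0 (Function('p')(I) = Mul(0, Pow(Add(2, I), -1)) = 0)
Mul(Add(-301, 314), Function('p')(6)) = Mul(Add(-301, 314), 0) = Mul(13, 0) = 0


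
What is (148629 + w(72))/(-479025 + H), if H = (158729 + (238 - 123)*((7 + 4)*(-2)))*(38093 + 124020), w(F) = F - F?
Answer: 148629/25321409462 ≈ 5.8697e-6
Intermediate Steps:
w(F) = 0
H = 25321888487 (H = (158729 + 115*(11*(-2)))*162113 = (158729 + 115*(-22))*162113 = (158729 - 2530)*162113 = 156199*162113 = 25321888487)
(148629 + w(72))/(-479025 + H) = (148629 + 0)/(-479025 + 25321888487) = 148629/25321409462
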